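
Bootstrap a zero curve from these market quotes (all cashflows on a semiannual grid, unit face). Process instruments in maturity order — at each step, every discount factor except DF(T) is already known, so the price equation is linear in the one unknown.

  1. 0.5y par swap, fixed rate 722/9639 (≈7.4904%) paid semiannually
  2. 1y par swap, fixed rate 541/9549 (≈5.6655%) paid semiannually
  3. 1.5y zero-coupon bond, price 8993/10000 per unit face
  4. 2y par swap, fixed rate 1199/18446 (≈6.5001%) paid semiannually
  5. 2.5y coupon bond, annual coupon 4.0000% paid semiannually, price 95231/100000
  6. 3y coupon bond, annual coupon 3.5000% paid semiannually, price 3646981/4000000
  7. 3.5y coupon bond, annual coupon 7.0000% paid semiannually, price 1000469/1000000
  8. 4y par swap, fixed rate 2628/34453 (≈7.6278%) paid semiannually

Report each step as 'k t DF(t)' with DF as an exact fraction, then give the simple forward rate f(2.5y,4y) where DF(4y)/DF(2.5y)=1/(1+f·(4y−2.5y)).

1 1/2 9639/10000
2 1 9459/10000
3 3/2 8993/10000
4 2 8801/10000
5 5/2 8613/10000
6 3 4089/5000
7 7/2 7851/10000
8 4 1843/2500
f(2.5y,4y) = ((8613/10000)/(1843/2500) − 1)/(3/2) = 1241/11058 ≈ 11.2226%

step 1 [0.5y] swap r/2=361/9639: DF=(1 − 361/9639·(0))/(1+361/9639) = 9639/10000 ≈ 0.963900
step 2 [1y] swap r/2=541/19098: DF=(1 − 541/19098·(0.963900))/(1+541/19098) = 9459/10000 ≈ 0.945900
step 3 [1.5y] zero: DF = P = 8993/10000 ≈ 0.899300
step 4 [2y] swap r/2=1199/36892: DF=(1 − 1199/36892·(0.963900+0.945900+0.899300))/(1+1199/36892) = 8801/10000 ≈ 0.880100
step 5 [2.5y] bond c/2=1/50: DF=(95231/100000 − 1/50·(0.963900+0.945900+0.899300+0.880100))/(1+1/50) = 8613/10000 ≈ 0.861300
step 6 [3y] bond c/2=7/400: DF=(3646981/4000000 − 7/400·(0.963900+0.945900+0.899300+0.880100+0.861300))/(1+7/400) = 4089/5000 ≈ 0.817800
step 7 [3.5y] bond c/2=7/200: DF=(1000469/1000000 − 7/200·(0.963900+0.945900+0.899300+0.880100+0.861300+0.817800))/(1+7/200) = 7851/10000 ≈ 0.785100
step 8 [4y] swap r/2=1314/34453: DF=(1 − 1314/34453·(0.963900+0.945900+0.899300+0.880100+0.861300+0.817800+0.785100))/(1+1314/34453) = 1843/2500 ≈ 0.737200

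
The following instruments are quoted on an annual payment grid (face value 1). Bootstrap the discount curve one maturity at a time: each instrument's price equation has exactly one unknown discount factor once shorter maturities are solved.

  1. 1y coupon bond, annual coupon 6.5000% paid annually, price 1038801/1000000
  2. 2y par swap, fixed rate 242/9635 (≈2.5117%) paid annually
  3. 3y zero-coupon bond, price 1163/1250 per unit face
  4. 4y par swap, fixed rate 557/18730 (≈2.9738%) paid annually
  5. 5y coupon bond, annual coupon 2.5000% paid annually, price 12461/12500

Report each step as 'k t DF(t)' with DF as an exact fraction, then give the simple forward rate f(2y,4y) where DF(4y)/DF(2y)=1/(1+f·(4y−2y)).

step 1 [1y] bond c/1=13/200: DF=(1038801/1000000 − 13/200·(0))/(1+13/200) = 4877/5000 ≈ 0.975400
step 2 [2y] swap r/1=242/9635: DF=(1 − 242/9635·(0.975400))/(1+242/9635) = 2379/2500 ≈ 0.951600
step 3 [3y] zero: DF = P = 1163/1250 ≈ 0.930400
step 4 [4y] swap r/1=557/18730: DF=(1 − 557/18730·(0.975400+0.951600+0.930400))/(1+557/18730) = 4443/5000 ≈ 0.888600
step 5 [5y] bond c/1=1/40: DF=(12461/12500 − 1/40·(0.975400+0.951600+0.930400+0.888600))/(1+1/40) = 2203/2500 ≈ 0.881200

1 1 4877/5000
2 2 2379/2500
3 3 1163/1250
4 4 4443/5000
5 5 2203/2500
f(2y,4y) = ((2379/2500)/(4443/5000) − 1)/(2) = 105/2962 ≈ 3.5449%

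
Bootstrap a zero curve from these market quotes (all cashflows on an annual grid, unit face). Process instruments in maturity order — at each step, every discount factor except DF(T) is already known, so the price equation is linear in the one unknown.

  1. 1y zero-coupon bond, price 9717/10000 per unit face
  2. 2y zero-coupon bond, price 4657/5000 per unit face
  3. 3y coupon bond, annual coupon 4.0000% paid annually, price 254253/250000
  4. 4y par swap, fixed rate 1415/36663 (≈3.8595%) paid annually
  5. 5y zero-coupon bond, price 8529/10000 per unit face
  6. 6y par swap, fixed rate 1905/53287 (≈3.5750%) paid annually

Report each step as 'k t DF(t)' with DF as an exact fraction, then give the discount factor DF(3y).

step 1 [1y] zero: DF = P = 9717/10000 ≈ 0.971700
step 2 [2y] zero: DF = P = 4657/5000 ≈ 0.931400
step 3 [3y] bond c/1=1/25: DF=(254253/250000 − 1/25·(0.971700+0.931400))/(1+1/25) = 9047/10000 ≈ 0.904700
step 4 [4y] swap r/1=1415/36663: DF=(1 − 1415/36663·(0.971700+0.931400+0.904700))/(1+1415/36663) = 1717/2000 ≈ 0.858500
step 5 [5y] zero: DF = P = 8529/10000 ≈ 0.852900
step 6 [6y] swap r/1=1905/53287: DF=(1 − 1905/53287·(0.971700+0.931400+0.904700+0.858500+0.852900))/(1+1905/53287) = 1619/2000 ≈ 0.809500

1 1 9717/10000
2 2 4657/5000
3 3 9047/10000
4 4 1717/2000
5 5 8529/10000
6 6 1619/2000
DF(3y) = 9047/10000 ≈ 0.904700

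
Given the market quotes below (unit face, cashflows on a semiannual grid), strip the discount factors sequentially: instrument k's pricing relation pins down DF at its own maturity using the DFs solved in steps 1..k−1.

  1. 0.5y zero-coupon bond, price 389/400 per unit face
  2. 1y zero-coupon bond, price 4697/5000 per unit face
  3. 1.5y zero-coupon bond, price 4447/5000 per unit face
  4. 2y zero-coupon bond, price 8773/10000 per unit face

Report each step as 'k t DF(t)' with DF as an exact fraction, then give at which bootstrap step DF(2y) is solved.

step 1 [0.5y] zero: DF = P = 389/400 ≈ 0.972500
step 2 [1y] zero: DF = P = 4697/5000 ≈ 0.939400
step 3 [1.5y] zero: DF = P = 4447/5000 ≈ 0.889400
step 4 [2y] zero: DF = P = 8773/10000 ≈ 0.877300

1 1/2 389/400
2 1 4697/5000
3 3/2 4447/5000
4 2 8773/10000
DF(2y) is solved at step 4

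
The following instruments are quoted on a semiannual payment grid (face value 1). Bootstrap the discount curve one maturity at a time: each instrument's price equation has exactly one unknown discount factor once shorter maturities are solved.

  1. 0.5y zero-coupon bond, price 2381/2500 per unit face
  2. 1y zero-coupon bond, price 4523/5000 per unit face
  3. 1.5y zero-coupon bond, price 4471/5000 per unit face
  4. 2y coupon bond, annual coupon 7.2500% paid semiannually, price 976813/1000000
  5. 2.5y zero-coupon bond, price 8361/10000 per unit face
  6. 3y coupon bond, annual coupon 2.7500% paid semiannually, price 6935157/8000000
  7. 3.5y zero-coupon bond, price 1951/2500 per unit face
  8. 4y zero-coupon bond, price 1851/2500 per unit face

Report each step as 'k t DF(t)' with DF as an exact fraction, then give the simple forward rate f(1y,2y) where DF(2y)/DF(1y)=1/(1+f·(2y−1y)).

step 1 [0.5y] zero: DF = P = 2381/2500 ≈ 0.952400
step 2 [1y] zero: DF = P = 4523/5000 ≈ 0.904600
step 3 [1.5y] zero: DF = P = 4471/5000 ≈ 0.894200
step 4 [2y] bond c/2=29/800: DF=(976813/1000000 − 29/800·(0.952400+0.904600+0.894200))/(1+29/800) = 529/625 ≈ 0.846400
step 5 [2.5y] zero: DF = P = 8361/10000 ≈ 0.836100
step 6 [3y] bond c/2=11/800: DF=(6935157/8000000 − 11/800·(0.952400+0.904600+0.894200+0.846400+0.836100))/(1+11/800) = 159/200 ≈ 0.795000
step 7 [3.5y] zero: DF = P = 1951/2500 ≈ 0.780400
step 8 [4y] zero: DF = P = 1851/2500 ≈ 0.740400

1 1/2 2381/2500
2 1 4523/5000
3 3/2 4471/5000
4 2 529/625
5 5/2 8361/10000
6 3 159/200
7 7/2 1951/2500
8 4 1851/2500
f(1y,2y) = ((4523/5000)/(529/625) − 1)/(1) = 291/4232 ≈ 6.8762%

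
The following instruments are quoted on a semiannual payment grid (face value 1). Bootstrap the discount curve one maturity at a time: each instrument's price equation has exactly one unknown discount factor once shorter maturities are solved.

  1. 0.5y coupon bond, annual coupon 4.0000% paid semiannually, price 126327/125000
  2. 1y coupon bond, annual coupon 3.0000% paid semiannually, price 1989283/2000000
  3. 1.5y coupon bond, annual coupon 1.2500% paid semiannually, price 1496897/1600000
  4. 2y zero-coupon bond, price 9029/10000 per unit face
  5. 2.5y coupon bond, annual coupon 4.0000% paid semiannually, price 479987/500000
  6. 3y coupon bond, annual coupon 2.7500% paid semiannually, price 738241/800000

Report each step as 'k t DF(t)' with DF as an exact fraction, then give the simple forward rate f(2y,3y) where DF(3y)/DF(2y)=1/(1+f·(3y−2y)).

1 1/2 2477/2500
2 1 9653/10000
3 3/2 1147/1250
4 2 9029/10000
5 5/2 8671/10000
6 3 8473/10000
f(2y,3y) = ((9029/10000)/(8473/10000) − 1)/(1) = 556/8473 ≈ 6.5620%

step 1 [0.5y] bond c/2=1/50: DF=(126327/125000 − 1/50·(0))/(1+1/50) = 2477/2500 ≈ 0.990800
step 2 [1y] bond c/2=3/200: DF=(1989283/2000000 − 3/200·(0.990800))/(1+3/200) = 9653/10000 ≈ 0.965300
step 3 [1.5y] bond c/2=1/160: DF=(1496897/1600000 − 1/160·(0.990800+0.965300))/(1+1/160) = 1147/1250 ≈ 0.917600
step 4 [2y] zero: DF = P = 9029/10000 ≈ 0.902900
step 5 [2.5y] bond c/2=1/50: DF=(479987/500000 − 1/50·(0.990800+0.965300+0.917600+0.902900))/(1+1/50) = 8671/10000 ≈ 0.867100
step 6 [3y] bond c/2=11/800: DF=(738241/800000 − 11/800·(0.990800+0.965300+0.917600+0.902900+0.867100))/(1+11/800) = 8473/10000 ≈ 0.847300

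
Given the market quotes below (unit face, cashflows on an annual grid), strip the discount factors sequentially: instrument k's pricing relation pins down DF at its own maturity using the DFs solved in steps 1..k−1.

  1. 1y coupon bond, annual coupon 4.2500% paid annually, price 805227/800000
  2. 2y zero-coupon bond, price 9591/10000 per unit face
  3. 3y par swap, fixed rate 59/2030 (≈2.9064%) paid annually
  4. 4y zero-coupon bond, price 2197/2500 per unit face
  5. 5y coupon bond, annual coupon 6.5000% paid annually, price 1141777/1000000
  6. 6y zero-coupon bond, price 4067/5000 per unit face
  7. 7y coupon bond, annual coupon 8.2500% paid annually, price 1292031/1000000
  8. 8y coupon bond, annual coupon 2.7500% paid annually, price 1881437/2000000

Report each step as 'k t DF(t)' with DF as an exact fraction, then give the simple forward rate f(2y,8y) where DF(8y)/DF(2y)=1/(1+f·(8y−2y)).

1 1 1931/2000
2 2 9591/10000
3 3 4587/5000
4 4 2197/2500
5 5 169/200
6 6 4067/5000
7 7 1959/2500
8 8 3753/5000
f(2y,8y) = ((9591/10000)/(3753/5000) − 1)/(6) = 5/108 ≈ 4.6296%

step 1 [1y] bond c/1=17/400: DF=(805227/800000 − 17/400·(0))/(1+17/400) = 1931/2000 ≈ 0.965500
step 2 [2y] zero: DF = P = 9591/10000 ≈ 0.959100
step 3 [3y] swap r/1=59/2030: DF=(1 − 59/2030·(0.965500+0.959100))/(1+59/2030) = 4587/5000 ≈ 0.917400
step 4 [4y] zero: DF = P = 2197/2500 ≈ 0.878800
step 5 [5y] bond c/1=13/200: DF=(1141777/1000000 − 13/200·(0.965500+0.959100+0.917400+0.878800))/(1+13/200) = 169/200 ≈ 0.845000
step 6 [6y] zero: DF = P = 4067/5000 ≈ 0.813400
step 7 [7y] bond c/1=33/400: DF=(1292031/1000000 − 33/400·(0.965500+0.959100+0.917400+0.878800+0.845000+0.813400))/(1+33/400) = 1959/2500 ≈ 0.783600
step 8 [8y] bond c/1=11/400: DF=(1881437/2000000 − 11/400·(0.965500+0.959100+0.917400+0.878800+0.845000+0.813400+0.783600))/(1+11/400) = 3753/5000 ≈ 0.750600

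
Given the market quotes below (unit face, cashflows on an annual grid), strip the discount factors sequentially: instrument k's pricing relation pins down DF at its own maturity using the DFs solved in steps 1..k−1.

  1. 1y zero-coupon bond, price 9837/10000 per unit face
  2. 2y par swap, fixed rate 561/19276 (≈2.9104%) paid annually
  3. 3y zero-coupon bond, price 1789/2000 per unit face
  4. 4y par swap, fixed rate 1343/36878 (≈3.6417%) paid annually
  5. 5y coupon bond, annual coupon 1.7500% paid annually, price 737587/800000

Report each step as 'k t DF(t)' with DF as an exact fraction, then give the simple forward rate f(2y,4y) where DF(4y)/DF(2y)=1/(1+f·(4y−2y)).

1 1 9837/10000
2 2 9439/10000
3 3 1789/2000
4 4 8657/10000
5 5 8427/10000
f(2y,4y) = ((9439/10000)/(8657/10000) − 1)/(2) = 391/8657 ≈ 4.5166%

step 1 [1y] zero: DF = P = 9837/10000 ≈ 0.983700
step 2 [2y] swap r/1=561/19276: DF=(1 − 561/19276·(0.983700))/(1+561/19276) = 9439/10000 ≈ 0.943900
step 3 [3y] zero: DF = P = 1789/2000 ≈ 0.894500
step 4 [4y] swap r/1=1343/36878: DF=(1 − 1343/36878·(0.983700+0.943900+0.894500))/(1+1343/36878) = 8657/10000 ≈ 0.865700
step 5 [5y] bond c/1=7/400: DF=(737587/800000 − 7/400·(0.983700+0.943900+0.894500+0.865700))/(1+7/400) = 8427/10000 ≈ 0.842700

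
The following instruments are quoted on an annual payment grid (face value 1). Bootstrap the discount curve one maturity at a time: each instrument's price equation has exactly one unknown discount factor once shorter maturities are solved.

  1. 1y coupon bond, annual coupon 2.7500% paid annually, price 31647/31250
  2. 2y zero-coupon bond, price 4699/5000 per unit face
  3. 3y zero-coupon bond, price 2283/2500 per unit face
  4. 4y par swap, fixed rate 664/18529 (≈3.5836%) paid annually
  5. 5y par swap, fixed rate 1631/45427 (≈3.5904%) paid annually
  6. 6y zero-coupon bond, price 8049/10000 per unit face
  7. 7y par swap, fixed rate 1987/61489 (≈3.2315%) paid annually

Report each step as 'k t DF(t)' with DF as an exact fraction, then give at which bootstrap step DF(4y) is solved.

step 1 [1y] bond c/1=11/400: DF=(31647/31250 − 11/400·(0))/(1+11/400) = 616/625 ≈ 0.985600
step 2 [2y] zero: DF = P = 4699/5000 ≈ 0.939800
step 3 [3y] zero: DF = P = 2283/2500 ≈ 0.913200
step 4 [4y] swap r/1=664/18529: DF=(1 − 664/18529·(0.985600+0.939800+0.913200))/(1+664/18529) = 542/625 ≈ 0.867200
step 5 [5y] swap r/1=1631/45427: DF=(1 − 1631/45427·(0.985600+0.939800+0.913200+0.867200))/(1+1631/45427) = 8369/10000 ≈ 0.836900
step 6 [6y] zero: DF = P = 8049/10000 ≈ 0.804900
step 7 [7y] swap r/1=1987/61489: DF=(1 − 1987/61489·(0.985600+0.939800+0.913200+0.867200+0.836900+0.804900))/(1+1987/61489) = 8013/10000 ≈ 0.801300

1 1 616/625
2 2 4699/5000
3 3 2283/2500
4 4 542/625
5 5 8369/10000
6 6 8049/10000
7 7 8013/10000
DF(4y) is solved at step 4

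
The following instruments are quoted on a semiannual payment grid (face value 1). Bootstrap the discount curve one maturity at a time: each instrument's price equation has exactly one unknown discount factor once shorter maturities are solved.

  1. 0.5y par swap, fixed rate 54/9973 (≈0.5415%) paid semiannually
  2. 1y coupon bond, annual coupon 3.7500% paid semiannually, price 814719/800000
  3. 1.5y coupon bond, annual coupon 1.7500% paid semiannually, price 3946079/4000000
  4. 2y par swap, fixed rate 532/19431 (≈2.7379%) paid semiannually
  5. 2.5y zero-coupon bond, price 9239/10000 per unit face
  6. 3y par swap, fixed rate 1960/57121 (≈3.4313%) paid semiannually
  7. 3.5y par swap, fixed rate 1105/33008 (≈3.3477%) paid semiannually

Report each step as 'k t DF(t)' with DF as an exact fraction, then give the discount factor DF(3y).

1 1/2 9973/10000
2 1 9813/10000
3 3/2 1201/1250
4 2 2367/2500
5 5/2 9239/10000
6 3 451/500
7 7/2 1779/2000
DF(3y) = 451/500 ≈ 0.902000

step 1 [0.5y] swap r/2=27/9973: DF=(1 − 27/9973·(0))/(1+27/9973) = 9973/10000 ≈ 0.997300
step 2 [1y] bond c/2=3/160: DF=(814719/800000 − 3/160·(0.997300))/(1+3/160) = 9813/10000 ≈ 0.981300
step 3 [1.5y] bond c/2=7/800: DF=(3946079/4000000 − 7/800·(0.997300+0.981300))/(1+7/800) = 1201/1250 ≈ 0.960800
step 4 [2y] swap r/2=266/19431: DF=(1 − 266/19431·(0.997300+0.981300+0.960800))/(1+266/19431) = 2367/2500 ≈ 0.946800
step 5 [2.5y] zero: DF = P = 9239/10000 ≈ 0.923900
step 6 [3y] swap r/2=980/57121: DF=(1 − 980/57121·(0.997300+0.981300+0.960800+0.946800+0.923900))/(1+980/57121) = 451/500 ≈ 0.902000
step 7 [3.5y] swap r/2=1105/66016: DF=(1 − 1105/66016·(0.997300+0.981300+0.960800+0.946800+0.923900+0.902000))/(1+1105/66016) = 1779/2000 ≈ 0.889500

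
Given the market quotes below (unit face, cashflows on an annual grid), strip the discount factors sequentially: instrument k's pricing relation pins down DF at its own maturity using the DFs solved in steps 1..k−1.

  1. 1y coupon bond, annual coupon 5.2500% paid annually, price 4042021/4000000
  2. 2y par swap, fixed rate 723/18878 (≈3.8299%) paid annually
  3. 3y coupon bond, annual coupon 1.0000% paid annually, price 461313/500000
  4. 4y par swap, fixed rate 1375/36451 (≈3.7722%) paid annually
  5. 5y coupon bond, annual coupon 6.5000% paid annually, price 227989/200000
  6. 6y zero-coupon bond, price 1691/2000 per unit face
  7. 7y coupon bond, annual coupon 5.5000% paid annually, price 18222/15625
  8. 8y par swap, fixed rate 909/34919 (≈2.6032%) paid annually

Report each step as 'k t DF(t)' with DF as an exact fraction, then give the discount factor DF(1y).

step 1 [1y] bond c/1=21/400: DF=(4042021/4000000 − 21/400·(0))/(1+21/400) = 9601/10000 ≈ 0.960100
step 2 [2y] swap r/1=723/18878: DF=(1 − 723/18878·(0.960100))/(1+723/18878) = 9277/10000 ≈ 0.927700
step 3 [3y] bond c/1=1/100: DF=(461313/500000 − 1/100·(0.960100+0.927700))/(1+1/100) = 2237/2500 ≈ 0.894800
step 4 [4y] swap r/1=1375/36451: DF=(1 − 1375/36451·(0.960100+0.927700+0.894800))/(1+1375/36451) = 69/80 ≈ 0.862500
step 5 [5y] bond c/1=13/200: DF=(227989/200000 − 13/200·(0.960100+0.927700+0.894800+0.862500))/(1+13/200) = 8479/10000 ≈ 0.847900
step 6 [6y] zero: DF = P = 1691/2000 ≈ 0.845500
step 7 [7y] bond c/1=11/200: DF=(18222/15625 − 11/200·(0.960100+0.927700+0.894800+0.862500+0.847900+0.845500))/(1+11/200) = 8271/10000 ≈ 0.827100
step 8 [8y] swap r/1=909/34919: DF=(1 − 909/34919·(0.960100+0.927700+0.894800+0.862500+0.847900+0.845500+0.827100))/(1+909/34919) = 4091/5000 ≈ 0.818200

1 1 9601/10000
2 2 9277/10000
3 3 2237/2500
4 4 69/80
5 5 8479/10000
6 6 1691/2000
7 7 8271/10000
8 8 4091/5000
DF(1y) = 9601/10000 ≈ 0.960100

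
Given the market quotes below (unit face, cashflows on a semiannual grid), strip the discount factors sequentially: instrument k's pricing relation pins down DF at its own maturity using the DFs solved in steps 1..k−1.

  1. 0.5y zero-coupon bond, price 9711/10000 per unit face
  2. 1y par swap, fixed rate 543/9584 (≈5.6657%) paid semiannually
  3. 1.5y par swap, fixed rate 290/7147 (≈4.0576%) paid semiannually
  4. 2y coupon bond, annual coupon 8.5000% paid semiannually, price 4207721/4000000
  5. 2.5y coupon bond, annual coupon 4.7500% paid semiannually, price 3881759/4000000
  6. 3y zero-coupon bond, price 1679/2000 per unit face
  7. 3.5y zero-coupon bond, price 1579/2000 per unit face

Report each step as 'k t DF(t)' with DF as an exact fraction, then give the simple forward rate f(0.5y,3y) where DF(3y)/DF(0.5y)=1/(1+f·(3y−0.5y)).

1 1/2 9711/10000
2 1 9457/10000
3 3/2 471/500
4 2 357/400
5 5/2 8609/10000
6 3 1679/2000
7 7/2 1579/2000
f(0.5y,3y) = ((9711/10000)/(1679/2000) − 1)/(5/2) = 2632/41975 ≈ 6.2704%

step 1 [0.5y] zero: DF = P = 9711/10000 ≈ 0.971100
step 2 [1y] swap r/2=543/19168: DF=(1 − 543/19168·(0.971100))/(1+543/19168) = 9457/10000 ≈ 0.945700
step 3 [1.5y] swap r/2=145/7147: DF=(1 − 145/7147·(0.971100+0.945700))/(1+145/7147) = 471/500 ≈ 0.942000
step 4 [2y] bond c/2=17/400: DF=(4207721/4000000 − 17/400·(0.971100+0.945700+0.942000))/(1+17/400) = 357/400 ≈ 0.892500
step 5 [2.5y] bond c/2=19/800: DF=(3881759/4000000 − 19/800·(0.971100+0.945700+0.942000+0.892500))/(1+19/800) = 8609/10000 ≈ 0.860900
step 6 [3y] zero: DF = P = 1679/2000 ≈ 0.839500
step 7 [3.5y] zero: DF = P = 1579/2000 ≈ 0.789500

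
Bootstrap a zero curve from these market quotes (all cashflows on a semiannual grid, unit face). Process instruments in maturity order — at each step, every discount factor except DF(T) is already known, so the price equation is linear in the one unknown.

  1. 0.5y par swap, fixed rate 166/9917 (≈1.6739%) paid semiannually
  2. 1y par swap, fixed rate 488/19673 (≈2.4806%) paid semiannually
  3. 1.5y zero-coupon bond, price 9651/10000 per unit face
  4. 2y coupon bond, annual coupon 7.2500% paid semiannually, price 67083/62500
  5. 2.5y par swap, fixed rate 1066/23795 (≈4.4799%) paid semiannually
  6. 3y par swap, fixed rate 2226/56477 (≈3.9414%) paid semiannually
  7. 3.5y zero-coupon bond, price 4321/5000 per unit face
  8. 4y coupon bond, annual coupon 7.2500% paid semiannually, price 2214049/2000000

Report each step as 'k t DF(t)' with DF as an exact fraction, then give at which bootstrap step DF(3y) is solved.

1 1/2 9917/10000
2 1 2439/2500
3 3/2 9651/10000
4 2 2333/2500
5 5/2 4467/5000
6 3 8887/10000
7 7/2 4321/5000
8 4 1681/2000
DF(3y) is solved at step 6

step 1 [0.5y] swap r/2=83/9917: DF=(1 − 83/9917·(0))/(1+83/9917) = 9917/10000 ≈ 0.991700
step 2 [1y] swap r/2=244/19673: DF=(1 − 244/19673·(0.991700))/(1+244/19673) = 2439/2500 ≈ 0.975600
step 3 [1.5y] zero: DF = P = 9651/10000 ≈ 0.965100
step 4 [2y] bond c/2=29/800: DF=(67083/62500 − 29/800·(0.991700+0.975600+0.965100))/(1+29/800) = 2333/2500 ≈ 0.933200
step 5 [2.5y] swap r/2=533/23795: DF=(1 − 533/23795·(0.991700+0.975600+0.965100+0.933200))/(1+533/23795) = 4467/5000 ≈ 0.893400
step 6 [3y] swap r/2=1113/56477: DF=(1 − 1113/56477·(0.991700+0.975600+0.965100+0.933200+0.893400))/(1+1113/56477) = 8887/10000 ≈ 0.888700
step 7 [3.5y] zero: DF = P = 4321/5000 ≈ 0.864200
step 8 [4y] bond c/2=29/800: DF=(2214049/2000000 − 29/800·(0.991700+0.975600+0.965100+0.933200+0.893400+0.888700+0.864200))/(1+29/800) = 1681/2000 ≈ 0.840500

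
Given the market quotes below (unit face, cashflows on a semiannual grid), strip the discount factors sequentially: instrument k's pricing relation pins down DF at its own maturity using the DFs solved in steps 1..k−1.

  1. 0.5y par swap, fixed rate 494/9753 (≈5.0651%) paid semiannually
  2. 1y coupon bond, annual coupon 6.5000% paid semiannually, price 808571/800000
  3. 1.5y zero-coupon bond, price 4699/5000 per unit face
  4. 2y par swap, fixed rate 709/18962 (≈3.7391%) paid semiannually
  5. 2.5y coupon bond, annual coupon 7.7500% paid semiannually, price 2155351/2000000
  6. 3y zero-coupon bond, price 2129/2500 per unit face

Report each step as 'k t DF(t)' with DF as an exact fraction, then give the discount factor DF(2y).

1 1/2 9753/10000
2 1 4741/5000
3 3/2 4699/5000
4 2 9291/10000
5 5/2 112/125
6 3 2129/2500
DF(2y) = 9291/10000 ≈ 0.929100

step 1 [0.5y] swap r/2=247/9753: DF=(1 − 247/9753·(0))/(1+247/9753) = 9753/10000 ≈ 0.975300
step 2 [1y] bond c/2=13/400: DF=(808571/800000 − 13/400·(0.975300))/(1+13/400) = 4741/5000 ≈ 0.948200
step 3 [1.5y] zero: DF = P = 4699/5000 ≈ 0.939800
step 4 [2y] swap r/2=709/37924: DF=(1 − 709/37924·(0.975300+0.948200+0.939800))/(1+709/37924) = 9291/10000 ≈ 0.929100
step 5 [2.5y] bond c/2=31/800: DF=(2155351/2000000 − 31/800·(0.975300+0.948200+0.939800+0.929100))/(1+31/800) = 112/125 ≈ 0.896000
step 6 [3y] zero: DF = P = 2129/2500 ≈ 0.851600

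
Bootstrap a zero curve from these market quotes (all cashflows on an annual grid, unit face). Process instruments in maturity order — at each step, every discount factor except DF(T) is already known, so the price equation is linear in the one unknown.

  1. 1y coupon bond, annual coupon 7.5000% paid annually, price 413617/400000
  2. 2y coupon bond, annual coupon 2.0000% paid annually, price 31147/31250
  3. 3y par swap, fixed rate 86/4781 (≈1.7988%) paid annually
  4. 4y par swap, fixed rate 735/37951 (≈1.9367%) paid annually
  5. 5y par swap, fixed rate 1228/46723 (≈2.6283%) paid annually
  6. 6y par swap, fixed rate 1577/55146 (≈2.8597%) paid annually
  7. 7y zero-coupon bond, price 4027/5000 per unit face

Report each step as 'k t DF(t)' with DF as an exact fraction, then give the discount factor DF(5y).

1 1 9619/10000
2 2 9583/10000
3 3 2371/2500
4 4 1853/2000
5 5 2193/2500
6 6 8423/10000
7 7 4027/5000
DF(5y) = 2193/2500 ≈ 0.877200

step 1 [1y] bond c/1=3/40: DF=(413617/400000 − 3/40·(0))/(1+3/40) = 9619/10000 ≈ 0.961900
step 2 [2y] bond c/1=1/50: DF=(31147/31250 − 1/50·(0.961900))/(1+1/50) = 9583/10000 ≈ 0.958300
step 3 [3y] swap r/1=86/4781: DF=(1 − 86/4781·(0.961900+0.958300))/(1+86/4781) = 2371/2500 ≈ 0.948400
step 4 [4y] swap r/1=735/37951: DF=(1 − 735/37951·(0.961900+0.958300+0.948400))/(1+735/37951) = 1853/2000 ≈ 0.926500
step 5 [5y] swap r/1=1228/46723: DF=(1 − 1228/46723·(0.961900+0.958300+0.948400+0.926500))/(1+1228/46723) = 2193/2500 ≈ 0.877200
step 6 [6y] swap r/1=1577/55146: DF=(1 − 1577/55146·(0.961900+0.958300+0.948400+0.926500+0.877200))/(1+1577/55146) = 8423/10000 ≈ 0.842300
step 7 [7y] zero: DF = P = 4027/5000 ≈ 0.805400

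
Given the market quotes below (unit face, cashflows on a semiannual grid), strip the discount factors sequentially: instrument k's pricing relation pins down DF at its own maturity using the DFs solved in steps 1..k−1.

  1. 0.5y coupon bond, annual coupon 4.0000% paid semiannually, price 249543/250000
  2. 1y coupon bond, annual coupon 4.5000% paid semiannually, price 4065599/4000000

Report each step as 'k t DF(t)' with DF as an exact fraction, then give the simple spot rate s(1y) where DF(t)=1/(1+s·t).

1 1/2 4893/5000
2 1 389/400
s(1y) = (1/(389/400) − 1)/(1) = 11/389 ≈ 2.8278%

step 1 [0.5y] bond c/2=1/50: DF=(249543/250000 − 1/50·(0))/(1+1/50) = 4893/5000 ≈ 0.978600
step 2 [1y] bond c/2=9/400: DF=(4065599/4000000 − 9/400·(0.978600))/(1+9/400) = 389/400 ≈ 0.972500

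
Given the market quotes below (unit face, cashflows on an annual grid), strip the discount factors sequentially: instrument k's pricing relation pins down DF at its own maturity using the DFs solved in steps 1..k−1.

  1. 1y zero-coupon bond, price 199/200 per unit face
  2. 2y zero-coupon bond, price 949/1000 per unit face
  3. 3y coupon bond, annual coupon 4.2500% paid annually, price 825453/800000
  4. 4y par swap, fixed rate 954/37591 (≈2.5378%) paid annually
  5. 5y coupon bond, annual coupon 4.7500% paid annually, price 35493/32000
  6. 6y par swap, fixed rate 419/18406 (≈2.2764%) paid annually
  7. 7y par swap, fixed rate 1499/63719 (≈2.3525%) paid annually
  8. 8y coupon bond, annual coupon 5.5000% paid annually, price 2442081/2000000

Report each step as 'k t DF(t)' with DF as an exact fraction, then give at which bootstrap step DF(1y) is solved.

1 1 199/200
2 2 949/1000
3 3 1821/2000
4 4 4523/5000
5 5 2221/2500
6 6 8743/10000
7 7 8501/10000
8 8 2063/2500
DF(1y) is solved at step 1

step 1 [1y] zero: DF = P = 199/200 ≈ 0.995000
step 2 [2y] zero: DF = P = 949/1000 ≈ 0.949000
step 3 [3y] bond c/1=17/400: DF=(825453/800000 − 17/400·(0.995000+0.949000))/(1+17/400) = 1821/2000 ≈ 0.910500
step 4 [4y] swap r/1=954/37591: DF=(1 − 954/37591·(0.995000+0.949000+0.910500))/(1+954/37591) = 4523/5000 ≈ 0.904600
step 5 [5y] bond c/1=19/400: DF=(35493/32000 − 19/400·(0.995000+0.949000+0.910500+0.904600))/(1+19/400) = 2221/2500 ≈ 0.888400
step 6 [6y] swap r/1=419/18406: DF=(1 − 419/18406·(0.995000+0.949000+0.910500+0.904600+0.888400))/(1+419/18406) = 8743/10000 ≈ 0.874300
step 7 [7y] swap r/1=1499/63719: DF=(1 − 1499/63719·(0.995000+0.949000+0.910500+0.904600+0.888400+0.874300))/(1+1499/63719) = 8501/10000 ≈ 0.850100
step 8 [8y] bond c/1=11/200: DF=(2442081/2000000 − 11/200·(0.995000+0.949000+0.910500+0.904600+0.888400+0.874300+0.850100))/(1+11/200) = 2063/2500 ≈ 0.825200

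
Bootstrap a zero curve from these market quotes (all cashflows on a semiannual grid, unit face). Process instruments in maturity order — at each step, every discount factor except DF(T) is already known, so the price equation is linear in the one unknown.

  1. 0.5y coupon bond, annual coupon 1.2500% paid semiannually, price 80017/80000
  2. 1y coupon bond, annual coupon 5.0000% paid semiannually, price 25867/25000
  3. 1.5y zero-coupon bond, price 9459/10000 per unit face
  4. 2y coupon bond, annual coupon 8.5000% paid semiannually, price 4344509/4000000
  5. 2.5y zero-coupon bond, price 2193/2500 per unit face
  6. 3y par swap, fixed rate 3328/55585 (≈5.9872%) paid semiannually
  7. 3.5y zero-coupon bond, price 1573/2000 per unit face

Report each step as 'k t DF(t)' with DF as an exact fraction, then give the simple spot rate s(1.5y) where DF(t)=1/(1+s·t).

1 1/2 497/500
2 1 2463/2500
3 3/2 9459/10000
4 2 4613/5000
5 5/2 2193/2500
6 3 521/625
7 7/2 1573/2000
s(1.5y) = (1/(9459/10000) − 1)/(3/2) = 1082/28377 ≈ 3.8129%

step 1 [0.5y] bond c/2=1/160: DF=(80017/80000 − 1/160·(0))/(1+1/160) = 497/500 ≈ 0.994000
step 2 [1y] bond c/2=1/40: DF=(25867/25000 − 1/40·(0.994000))/(1+1/40) = 2463/2500 ≈ 0.985200
step 3 [1.5y] zero: DF = P = 9459/10000 ≈ 0.945900
step 4 [2y] bond c/2=17/400: DF=(4344509/4000000 − 17/400·(0.994000+0.985200+0.945900))/(1+17/400) = 4613/5000 ≈ 0.922600
step 5 [2.5y] zero: DF = P = 2193/2500 ≈ 0.877200
step 6 [3y] swap r/2=1664/55585: DF=(1 − 1664/55585·(0.994000+0.985200+0.945900+0.922600+0.877200))/(1+1664/55585) = 521/625 ≈ 0.833600
step 7 [3.5y] zero: DF = P = 1573/2000 ≈ 0.786500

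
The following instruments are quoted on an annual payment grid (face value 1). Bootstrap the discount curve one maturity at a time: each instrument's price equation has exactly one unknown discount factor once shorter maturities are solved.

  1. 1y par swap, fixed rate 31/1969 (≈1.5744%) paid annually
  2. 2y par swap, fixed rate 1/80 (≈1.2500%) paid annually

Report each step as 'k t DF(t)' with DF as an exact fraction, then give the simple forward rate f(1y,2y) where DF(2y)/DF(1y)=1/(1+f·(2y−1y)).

step 1 [1y] swap r/1=31/1969: DF=(1 − 31/1969·(0))/(1+31/1969) = 1969/2000 ≈ 0.984500
step 2 [2y] swap r/1=1/80: DF=(1 − 1/80·(0.984500))/(1+1/80) = 1951/2000 ≈ 0.975500

1 1 1969/2000
2 2 1951/2000
f(1y,2y) = ((1969/2000)/(1951/2000) − 1)/(1) = 18/1951 ≈ 0.9226%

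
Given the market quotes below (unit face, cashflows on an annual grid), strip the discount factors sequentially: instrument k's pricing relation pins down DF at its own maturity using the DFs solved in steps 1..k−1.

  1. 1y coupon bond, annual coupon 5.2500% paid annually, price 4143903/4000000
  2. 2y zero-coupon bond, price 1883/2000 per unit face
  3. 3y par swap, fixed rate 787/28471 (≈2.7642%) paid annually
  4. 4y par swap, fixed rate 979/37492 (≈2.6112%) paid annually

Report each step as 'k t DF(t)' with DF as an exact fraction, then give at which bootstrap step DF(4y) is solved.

step 1 [1y] bond c/1=21/400: DF=(4143903/4000000 − 21/400·(0))/(1+21/400) = 9843/10000 ≈ 0.984300
step 2 [2y] zero: DF = P = 1883/2000 ≈ 0.941500
step 3 [3y] swap r/1=787/28471: DF=(1 − 787/28471·(0.984300+0.941500))/(1+787/28471) = 9213/10000 ≈ 0.921300
step 4 [4y] swap r/1=979/37492: DF=(1 − 979/37492·(0.984300+0.941500+0.921300))/(1+979/37492) = 9021/10000 ≈ 0.902100

1 1 9843/10000
2 2 1883/2000
3 3 9213/10000
4 4 9021/10000
DF(4y) is solved at step 4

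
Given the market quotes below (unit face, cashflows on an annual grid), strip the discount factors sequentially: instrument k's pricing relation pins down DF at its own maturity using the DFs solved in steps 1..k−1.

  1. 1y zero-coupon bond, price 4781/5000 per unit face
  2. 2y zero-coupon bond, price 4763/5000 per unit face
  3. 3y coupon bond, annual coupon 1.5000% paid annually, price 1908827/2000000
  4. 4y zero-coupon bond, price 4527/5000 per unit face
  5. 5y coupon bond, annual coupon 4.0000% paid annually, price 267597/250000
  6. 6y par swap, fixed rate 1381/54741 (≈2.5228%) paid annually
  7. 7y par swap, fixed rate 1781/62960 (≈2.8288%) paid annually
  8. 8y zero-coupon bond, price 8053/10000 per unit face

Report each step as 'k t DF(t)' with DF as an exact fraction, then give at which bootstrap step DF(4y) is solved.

step 1 [1y] zero: DF = P = 4781/5000 ≈ 0.956200
step 2 [2y] zero: DF = P = 4763/5000 ≈ 0.952600
step 3 [3y] bond c/1=3/200: DF=(1908827/2000000 − 3/200·(0.956200+0.952600))/(1+3/200) = 9121/10000 ≈ 0.912100
step 4 [4y] zero: DF = P = 4527/5000 ≈ 0.905400
step 5 [5y] bond c/1=1/25: DF=(267597/250000 − 1/25·(0.956200+0.952600+0.912100+0.905400))/(1+1/25) = 8859/10000 ≈ 0.885900
step 6 [6y] swap r/1=1381/54741: DF=(1 − 1381/54741·(0.956200+0.952600+0.912100+0.905400+0.885900))/(1+1381/54741) = 8619/10000 ≈ 0.861900
step 7 [7y] swap r/1=1781/62960: DF=(1 − 1781/62960·(0.956200+0.952600+0.912100+0.905400+0.885900+0.861900))/(1+1781/62960) = 8219/10000 ≈ 0.821900
step 8 [8y] zero: DF = P = 8053/10000 ≈ 0.805300

1 1 4781/5000
2 2 4763/5000
3 3 9121/10000
4 4 4527/5000
5 5 8859/10000
6 6 8619/10000
7 7 8219/10000
8 8 8053/10000
DF(4y) is solved at step 4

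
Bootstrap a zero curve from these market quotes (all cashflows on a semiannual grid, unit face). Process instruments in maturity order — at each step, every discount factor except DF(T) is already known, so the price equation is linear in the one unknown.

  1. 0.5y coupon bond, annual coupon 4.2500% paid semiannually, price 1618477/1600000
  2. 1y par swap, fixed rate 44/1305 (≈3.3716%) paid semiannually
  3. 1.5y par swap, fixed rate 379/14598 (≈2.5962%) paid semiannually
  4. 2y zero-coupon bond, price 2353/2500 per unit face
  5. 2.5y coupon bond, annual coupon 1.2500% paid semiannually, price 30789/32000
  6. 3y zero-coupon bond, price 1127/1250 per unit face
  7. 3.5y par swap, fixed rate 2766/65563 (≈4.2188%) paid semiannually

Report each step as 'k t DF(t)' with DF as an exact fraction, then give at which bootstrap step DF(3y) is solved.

1 1/2 1981/2000
2 1 967/1000
3 3/2 9621/10000
4 2 2353/2500
5 5/2 4661/5000
6 3 1127/1250
7 7/2 8617/10000
DF(3y) is solved at step 6

step 1 [0.5y] bond c/2=17/800: DF=(1618477/1600000 − 17/800·(0))/(1+17/800) = 1981/2000 ≈ 0.990500
step 2 [1y] swap r/2=22/1305: DF=(1 − 22/1305·(0.990500))/(1+22/1305) = 967/1000 ≈ 0.967000
step 3 [1.5y] swap r/2=379/29196: DF=(1 − 379/29196·(0.990500+0.967000))/(1+379/29196) = 9621/10000 ≈ 0.962100
step 4 [2y] zero: DF = P = 2353/2500 ≈ 0.941200
step 5 [2.5y] bond c/2=1/160: DF=(30789/32000 − 1/160·(0.990500+0.967000+0.962100+0.941200))/(1+1/160) = 4661/5000 ≈ 0.932200
step 6 [3y] zero: DF = P = 1127/1250 ≈ 0.901600
step 7 [3.5y] swap r/2=1383/65563: DF=(1 − 1383/65563·(0.990500+0.967000+0.962100+0.941200+0.932200+0.901600))/(1+1383/65563) = 8617/10000 ≈ 0.861700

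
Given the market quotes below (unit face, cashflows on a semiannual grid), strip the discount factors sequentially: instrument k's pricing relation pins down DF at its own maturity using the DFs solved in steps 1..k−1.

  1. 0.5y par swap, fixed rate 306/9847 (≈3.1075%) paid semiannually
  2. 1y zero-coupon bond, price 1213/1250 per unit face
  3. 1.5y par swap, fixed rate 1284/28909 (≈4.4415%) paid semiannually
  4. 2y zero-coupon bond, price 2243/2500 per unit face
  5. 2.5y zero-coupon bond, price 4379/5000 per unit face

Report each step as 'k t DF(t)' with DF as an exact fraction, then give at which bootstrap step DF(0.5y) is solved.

1 1/2 9847/10000
2 1 1213/1250
3 3/2 4679/5000
4 2 2243/2500
5 5/2 4379/5000
DF(0.5y) is solved at step 1

step 1 [0.5y] swap r/2=153/9847: DF=(1 − 153/9847·(0))/(1+153/9847) = 9847/10000 ≈ 0.984700
step 2 [1y] zero: DF = P = 1213/1250 ≈ 0.970400
step 3 [1.5y] swap r/2=642/28909: DF=(1 − 642/28909·(0.984700+0.970400))/(1+642/28909) = 4679/5000 ≈ 0.935800
step 4 [2y] zero: DF = P = 2243/2500 ≈ 0.897200
step 5 [2.5y] zero: DF = P = 4379/5000 ≈ 0.875800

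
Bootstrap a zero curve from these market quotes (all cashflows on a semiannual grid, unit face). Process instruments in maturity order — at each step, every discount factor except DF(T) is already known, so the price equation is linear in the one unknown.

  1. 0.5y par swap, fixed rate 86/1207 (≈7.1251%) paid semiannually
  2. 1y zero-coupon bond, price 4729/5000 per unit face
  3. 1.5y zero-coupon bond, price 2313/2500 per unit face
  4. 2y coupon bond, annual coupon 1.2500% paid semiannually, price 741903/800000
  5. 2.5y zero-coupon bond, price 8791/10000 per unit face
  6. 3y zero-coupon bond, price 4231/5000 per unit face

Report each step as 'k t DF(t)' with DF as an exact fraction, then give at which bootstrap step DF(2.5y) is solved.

1 1/2 1207/1250
2 1 4729/5000
3 3/2 2313/2500
4 2 113/125
5 5/2 8791/10000
6 3 4231/5000
DF(2.5y) is solved at step 5

step 1 [0.5y] swap r/2=43/1207: DF=(1 − 43/1207·(0))/(1+43/1207) = 1207/1250 ≈ 0.965600
step 2 [1y] zero: DF = P = 4729/5000 ≈ 0.945800
step 3 [1.5y] zero: DF = P = 2313/2500 ≈ 0.925200
step 4 [2y] bond c/2=1/160: DF=(741903/800000 − 1/160·(0.965600+0.945800+0.925200))/(1+1/160) = 113/125 ≈ 0.904000
step 5 [2.5y] zero: DF = P = 8791/10000 ≈ 0.879100
step 6 [3y] zero: DF = P = 4231/5000 ≈ 0.846200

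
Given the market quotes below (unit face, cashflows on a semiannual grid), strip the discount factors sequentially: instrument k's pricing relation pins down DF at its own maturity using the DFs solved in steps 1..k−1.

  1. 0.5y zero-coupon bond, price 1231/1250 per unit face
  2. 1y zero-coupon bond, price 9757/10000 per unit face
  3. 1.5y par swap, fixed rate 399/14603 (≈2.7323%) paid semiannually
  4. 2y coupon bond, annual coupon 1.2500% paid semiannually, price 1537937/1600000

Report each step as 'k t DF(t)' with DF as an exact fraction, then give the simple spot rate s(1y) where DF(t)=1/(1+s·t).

step 1 [0.5y] zero: DF = P = 1231/1250 ≈ 0.984800
step 2 [1y] zero: DF = P = 9757/10000 ≈ 0.975700
step 3 [1.5y] swap r/2=399/29206: DF=(1 − 399/29206·(0.984800+0.975700))/(1+399/29206) = 9601/10000 ≈ 0.960100
step 4 [2y] bond c/2=1/160: DF=(1537937/1600000 − 1/160·(0.984800+0.975700+0.960100))/(1+1/160) = 9371/10000 ≈ 0.937100

1 1/2 1231/1250
2 1 9757/10000
3 3/2 9601/10000
4 2 9371/10000
s(1y) = (1/(9757/10000) − 1)/(1) = 243/9757 ≈ 2.4905%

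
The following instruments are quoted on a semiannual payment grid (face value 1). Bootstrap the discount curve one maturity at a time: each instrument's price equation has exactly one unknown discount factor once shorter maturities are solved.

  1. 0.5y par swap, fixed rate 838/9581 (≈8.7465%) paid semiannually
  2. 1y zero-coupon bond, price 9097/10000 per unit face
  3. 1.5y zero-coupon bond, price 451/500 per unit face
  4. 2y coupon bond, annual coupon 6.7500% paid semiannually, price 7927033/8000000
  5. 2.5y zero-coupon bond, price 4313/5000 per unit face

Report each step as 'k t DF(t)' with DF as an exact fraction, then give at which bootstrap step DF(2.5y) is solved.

step 1 [0.5y] swap r/2=419/9581: DF=(1 − 419/9581·(0))/(1+419/9581) = 9581/10000 ≈ 0.958100
step 2 [1y] zero: DF = P = 9097/10000 ≈ 0.909700
step 3 [1.5y] zero: DF = P = 451/500 ≈ 0.902000
step 4 [2y] bond c/2=27/800: DF=(7927033/8000000 − 27/800·(0.958100+0.909700+0.902000))/(1+27/800) = 8681/10000 ≈ 0.868100
step 5 [2.5y] zero: DF = P = 4313/5000 ≈ 0.862600

1 1/2 9581/10000
2 1 9097/10000
3 3/2 451/500
4 2 8681/10000
5 5/2 4313/5000
DF(2.5y) is solved at step 5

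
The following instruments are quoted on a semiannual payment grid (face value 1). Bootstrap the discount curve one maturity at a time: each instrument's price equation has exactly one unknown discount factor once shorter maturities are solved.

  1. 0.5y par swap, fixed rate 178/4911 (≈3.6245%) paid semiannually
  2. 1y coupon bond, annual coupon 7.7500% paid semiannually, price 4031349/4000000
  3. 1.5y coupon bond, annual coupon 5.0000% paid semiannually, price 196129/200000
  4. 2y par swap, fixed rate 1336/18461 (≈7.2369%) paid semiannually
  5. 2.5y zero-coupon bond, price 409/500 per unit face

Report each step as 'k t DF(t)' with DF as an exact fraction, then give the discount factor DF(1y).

step 1 [0.5y] swap r/2=89/4911: DF=(1 − 89/4911·(0))/(1+89/4911) = 4911/5000 ≈ 0.982200
step 2 [1y] bond c/2=31/800: DF=(4031349/4000000 − 31/800·(0.982200))/(1+31/800) = 1167/1250 ≈ 0.933600
step 3 [1.5y] bond c/2=1/40: DF=(196129/200000 − 1/40·(0.982200+0.933600))/(1+1/40) = 91/100 ≈ 0.910000
step 4 [2y] swap r/2=668/18461: DF=(1 − 668/18461·(0.982200+0.933600+0.910000))/(1+668/18461) = 1083/1250 ≈ 0.866400
step 5 [2.5y] zero: DF = P = 409/500 ≈ 0.818000

1 1/2 4911/5000
2 1 1167/1250
3 3/2 91/100
4 2 1083/1250
5 5/2 409/500
DF(1y) = 1167/1250 ≈ 0.933600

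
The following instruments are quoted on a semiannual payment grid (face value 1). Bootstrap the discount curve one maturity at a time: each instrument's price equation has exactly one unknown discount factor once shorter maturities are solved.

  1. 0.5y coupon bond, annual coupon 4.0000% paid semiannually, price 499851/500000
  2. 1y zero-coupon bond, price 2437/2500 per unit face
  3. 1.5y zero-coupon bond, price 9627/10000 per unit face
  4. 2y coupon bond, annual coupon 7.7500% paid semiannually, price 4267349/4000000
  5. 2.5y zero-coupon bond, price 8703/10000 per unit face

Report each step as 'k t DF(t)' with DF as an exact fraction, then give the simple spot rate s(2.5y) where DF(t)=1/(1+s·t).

1 1/2 9801/10000
2 1 2437/2500
3 3/2 9627/10000
4 2 4591/5000
5 5/2 8703/10000
s(2.5y) = (1/(8703/10000) − 1)/(5/2) = 2594/43515 ≈ 5.9612%

step 1 [0.5y] bond c/2=1/50: DF=(499851/500000 − 1/50·(0))/(1+1/50) = 9801/10000 ≈ 0.980100
step 2 [1y] zero: DF = P = 2437/2500 ≈ 0.974800
step 3 [1.5y] zero: DF = P = 9627/10000 ≈ 0.962700
step 4 [2y] bond c/2=31/800: DF=(4267349/4000000 − 31/800·(0.980100+0.974800+0.962700))/(1+31/800) = 4591/5000 ≈ 0.918200
step 5 [2.5y] zero: DF = P = 8703/10000 ≈ 0.870300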